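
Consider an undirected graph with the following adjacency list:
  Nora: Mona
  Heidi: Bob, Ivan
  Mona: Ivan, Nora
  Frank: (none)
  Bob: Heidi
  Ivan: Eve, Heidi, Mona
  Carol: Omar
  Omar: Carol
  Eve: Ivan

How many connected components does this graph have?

3

From Bob: component {Bob, Eve, Heidi, Ivan, Mona, Nora}.
From Carol: component {Carol, Omar}.
From Frank: component {Frank}.
That's 3 components.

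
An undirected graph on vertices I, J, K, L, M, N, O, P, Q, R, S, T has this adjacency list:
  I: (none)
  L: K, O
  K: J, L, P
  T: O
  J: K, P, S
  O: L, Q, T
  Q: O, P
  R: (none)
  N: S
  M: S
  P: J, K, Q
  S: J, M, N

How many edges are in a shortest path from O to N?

Distance 0: O.
Distance 1: L, Q, T.
Distance 2: K, P.
Distance 3: J.
Distance 4: S.
Distance 5: M, N — contains N.

5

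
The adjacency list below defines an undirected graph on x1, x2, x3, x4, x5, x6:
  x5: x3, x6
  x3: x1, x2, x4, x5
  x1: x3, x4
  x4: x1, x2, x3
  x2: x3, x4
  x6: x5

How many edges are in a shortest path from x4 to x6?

Distance 0: x4.
Distance 1: x1, x2, x3.
Distance 2: x5.
Distance 3: x6 — contains x6.

3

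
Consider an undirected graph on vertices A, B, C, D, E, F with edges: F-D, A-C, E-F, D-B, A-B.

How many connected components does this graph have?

1

From A: component {A, B, C, D, E, F}.
That's 1 component.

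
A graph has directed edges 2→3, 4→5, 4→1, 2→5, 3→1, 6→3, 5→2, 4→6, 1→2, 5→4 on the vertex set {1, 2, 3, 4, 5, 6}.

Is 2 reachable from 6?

Yes

Explore from 6.
Distance 1: reach 3.
Distance 2: reach 1.
Distance 3: reach 2.
Found 2.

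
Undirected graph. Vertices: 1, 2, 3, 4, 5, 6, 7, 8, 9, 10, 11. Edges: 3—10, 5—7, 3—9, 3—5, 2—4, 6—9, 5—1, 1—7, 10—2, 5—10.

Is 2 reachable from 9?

Explore from 9.
Distance 1: reach 3, 6.
Distance 2: reach 5, 10.
Distance 3: reach 1, 2, 7.
Found 2.

Yes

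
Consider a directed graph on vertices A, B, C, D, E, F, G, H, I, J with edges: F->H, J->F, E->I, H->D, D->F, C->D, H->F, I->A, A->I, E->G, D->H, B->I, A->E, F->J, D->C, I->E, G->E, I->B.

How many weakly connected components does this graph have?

2

From A: component {A, B, E, G, I}.
From C: component {C, D, F, H, J}.
That's 2 components.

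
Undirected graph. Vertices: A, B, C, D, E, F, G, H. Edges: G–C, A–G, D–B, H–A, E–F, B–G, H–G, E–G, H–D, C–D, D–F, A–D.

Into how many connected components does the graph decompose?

1

From A: component {A, B, C, D, E, F, G, H}.
That's 1 component.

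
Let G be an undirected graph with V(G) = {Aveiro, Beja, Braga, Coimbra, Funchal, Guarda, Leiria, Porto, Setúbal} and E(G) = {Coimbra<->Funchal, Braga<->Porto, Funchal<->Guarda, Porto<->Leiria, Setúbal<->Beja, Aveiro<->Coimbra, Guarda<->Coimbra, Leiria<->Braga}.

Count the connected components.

From Aveiro: component {Aveiro, Coimbra, Funchal, Guarda}.
From Beja: component {Beja, Setúbal}.
From Braga: component {Braga, Leiria, Porto}.
That's 3 components.

3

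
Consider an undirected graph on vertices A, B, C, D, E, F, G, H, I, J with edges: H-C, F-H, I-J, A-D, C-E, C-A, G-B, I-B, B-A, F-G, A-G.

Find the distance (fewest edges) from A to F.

2

Distance 0: A.
Distance 1: B, C, D, G.
Distance 2: E, F, H, I — contains F.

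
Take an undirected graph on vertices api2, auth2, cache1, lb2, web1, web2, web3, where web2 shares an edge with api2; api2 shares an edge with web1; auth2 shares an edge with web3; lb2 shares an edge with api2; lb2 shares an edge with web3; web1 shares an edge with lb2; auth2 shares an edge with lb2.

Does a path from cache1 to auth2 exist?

cache1 has no edges, so nothing is reachable from it.

No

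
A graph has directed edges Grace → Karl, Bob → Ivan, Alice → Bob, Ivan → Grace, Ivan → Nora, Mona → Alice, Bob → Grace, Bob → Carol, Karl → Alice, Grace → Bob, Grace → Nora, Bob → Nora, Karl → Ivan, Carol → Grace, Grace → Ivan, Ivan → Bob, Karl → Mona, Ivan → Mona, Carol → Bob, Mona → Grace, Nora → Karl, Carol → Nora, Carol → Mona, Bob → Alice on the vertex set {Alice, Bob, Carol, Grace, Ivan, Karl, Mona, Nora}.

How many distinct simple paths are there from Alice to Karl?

16

Alice→Bob→Carol→Grace→Ivan→Nora→Karl
Alice→Bob→Carol→Grace→Karl
Alice→Bob→Carol→Grace→Nora→Karl
Alice→Bob→Carol→Mona→Grace→Ivan→Nora→Karl
Alice→Bob→Carol→Mona→Grace→Karl
Alice→Bob→Carol→Mona→Grace→Nora→Karl
Alice→Bob→Carol→Nora→Karl
Alice→Bob→Grace→Ivan→Nora→Karl
... and 8 more.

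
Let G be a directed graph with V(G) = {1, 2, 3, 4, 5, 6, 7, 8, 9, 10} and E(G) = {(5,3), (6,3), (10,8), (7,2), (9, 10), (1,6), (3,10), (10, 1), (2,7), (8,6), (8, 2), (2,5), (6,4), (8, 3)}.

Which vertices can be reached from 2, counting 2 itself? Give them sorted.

Start at 2.
Its neighbours: 5, 7.
Then their neighbours: 3.
Then next layer: 10.
Then next layer: 1, 8.
Then next layer: 6.
Then next layer: 4.
Nothing further is reachable.

1, 2, 3, 4, 5, 6, 7, 8, 10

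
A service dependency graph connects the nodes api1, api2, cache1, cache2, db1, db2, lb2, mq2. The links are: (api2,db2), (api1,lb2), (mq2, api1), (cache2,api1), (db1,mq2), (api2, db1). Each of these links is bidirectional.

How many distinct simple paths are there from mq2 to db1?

1

mq2–db1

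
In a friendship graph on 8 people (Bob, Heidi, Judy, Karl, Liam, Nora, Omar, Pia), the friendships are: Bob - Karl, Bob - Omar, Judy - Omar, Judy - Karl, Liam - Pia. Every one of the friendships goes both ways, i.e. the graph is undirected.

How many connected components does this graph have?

From Bob: component {Bob, Judy, Karl, Omar}.
From Heidi: component {Heidi}.
From Liam: component {Liam, Pia}.
From Nora: component {Nora}.
That's 4 components.

4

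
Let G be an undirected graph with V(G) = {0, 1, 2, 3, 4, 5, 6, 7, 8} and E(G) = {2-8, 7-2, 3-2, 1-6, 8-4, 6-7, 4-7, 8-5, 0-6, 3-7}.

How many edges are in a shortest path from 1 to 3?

3

Distance 0: 1.
Distance 1: 6.
Distance 2: 0, 7.
Distance 3: 2, 3, 4 — contains 3.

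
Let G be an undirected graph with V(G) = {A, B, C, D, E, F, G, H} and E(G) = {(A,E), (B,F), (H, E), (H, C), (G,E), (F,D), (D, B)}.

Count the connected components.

2

From A: component {A, C, E, G, H}.
From B: component {B, D, F}.
That's 2 components.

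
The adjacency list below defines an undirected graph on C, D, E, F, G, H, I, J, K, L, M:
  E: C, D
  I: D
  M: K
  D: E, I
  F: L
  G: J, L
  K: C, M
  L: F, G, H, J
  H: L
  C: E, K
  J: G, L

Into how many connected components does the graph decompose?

From C: component {C, D, E, I, K, M}.
From F: component {F, G, H, J, L}.
That's 2 components.

2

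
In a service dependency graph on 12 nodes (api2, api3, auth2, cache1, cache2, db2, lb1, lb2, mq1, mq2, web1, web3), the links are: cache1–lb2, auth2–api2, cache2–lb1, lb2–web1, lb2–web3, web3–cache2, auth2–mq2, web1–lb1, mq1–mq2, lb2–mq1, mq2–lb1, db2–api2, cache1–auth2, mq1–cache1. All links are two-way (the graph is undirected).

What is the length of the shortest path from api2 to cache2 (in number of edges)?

4

Distance 0: api2.
Distance 1: auth2, db2.
Distance 2: cache1, mq2.
Distance 3: lb1, lb2, mq1.
Distance 4: cache2, web1, web3 — contains cache2.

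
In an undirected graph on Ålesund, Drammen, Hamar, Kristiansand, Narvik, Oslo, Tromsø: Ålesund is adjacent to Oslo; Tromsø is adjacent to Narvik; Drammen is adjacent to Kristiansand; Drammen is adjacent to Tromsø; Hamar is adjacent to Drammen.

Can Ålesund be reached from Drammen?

Explore from Drammen.
Distance 1: reach Hamar, Kristiansand, Tromsø.
Distance 2: reach Narvik.
The search is exhausted without reaching Ålesund; it lies in a different component.

No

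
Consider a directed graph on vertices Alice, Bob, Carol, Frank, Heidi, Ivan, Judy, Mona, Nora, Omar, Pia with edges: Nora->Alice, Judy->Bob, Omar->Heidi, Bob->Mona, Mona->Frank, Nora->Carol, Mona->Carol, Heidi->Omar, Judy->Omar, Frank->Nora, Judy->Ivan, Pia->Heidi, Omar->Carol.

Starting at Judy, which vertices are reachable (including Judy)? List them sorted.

Alice, Bob, Carol, Frank, Heidi, Ivan, Judy, Mona, Nora, Omar

Start at Judy.
Its neighbours: Bob, Ivan, Omar.
Then their neighbours: Carol, Heidi, Mona.
Then next layer: Frank.
Then next layer: Nora.
Then next layer: Alice.
Nothing further is reachable.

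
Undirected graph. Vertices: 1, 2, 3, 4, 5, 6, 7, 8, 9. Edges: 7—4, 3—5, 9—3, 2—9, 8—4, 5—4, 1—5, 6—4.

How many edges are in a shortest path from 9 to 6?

Distance 0: 9.
Distance 1: 2, 3.
Distance 2: 5.
Distance 3: 1, 4.
Distance 4: 6, 7, 8 — contains 6.

4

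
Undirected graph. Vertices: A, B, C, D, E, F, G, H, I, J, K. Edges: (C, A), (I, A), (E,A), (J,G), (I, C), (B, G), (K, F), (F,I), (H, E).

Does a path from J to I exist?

No

Explore from J.
Distance 1: reach G.
Distance 2: reach B.
The search is exhausted without reaching I; it lies in a different component.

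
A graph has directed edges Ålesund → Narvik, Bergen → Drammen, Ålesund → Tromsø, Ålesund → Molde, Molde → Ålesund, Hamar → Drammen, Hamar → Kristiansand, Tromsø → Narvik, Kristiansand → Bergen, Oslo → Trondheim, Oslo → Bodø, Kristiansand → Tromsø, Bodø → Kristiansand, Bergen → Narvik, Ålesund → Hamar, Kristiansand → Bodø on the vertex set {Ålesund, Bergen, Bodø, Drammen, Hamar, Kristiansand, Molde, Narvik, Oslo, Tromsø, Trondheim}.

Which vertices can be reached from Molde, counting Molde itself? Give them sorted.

Ålesund, Bergen, Bodø, Drammen, Hamar, Kristiansand, Molde, Narvik, Tromsø

Start at Molde.
Its neighbours: Ålesund.
Then their neighbours: Hamar, Narvik, Tromsø.
Then next layer: Drammen, Kristiansand.
Then next layer: Bergen, Bodø.
Nothing further is reachable.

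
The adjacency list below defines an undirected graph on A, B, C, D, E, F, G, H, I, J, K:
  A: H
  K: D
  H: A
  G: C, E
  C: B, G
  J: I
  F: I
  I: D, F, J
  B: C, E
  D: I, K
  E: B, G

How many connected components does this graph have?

From A: component {A, H}.
From B: component {B, C, E, G}.
From D: component {D, F, I, J, K}.
That's 3 components.

3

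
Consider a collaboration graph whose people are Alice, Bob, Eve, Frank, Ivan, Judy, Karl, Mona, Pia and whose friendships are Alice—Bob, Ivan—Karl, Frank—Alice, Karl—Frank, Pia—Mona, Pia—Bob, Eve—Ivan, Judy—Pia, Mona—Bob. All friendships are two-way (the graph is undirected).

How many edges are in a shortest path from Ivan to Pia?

5

Distance 0: Ivan.
Distance 1: Eve, Karl.
Distance 2: Frank.
Distance 3: Alice.
Distance 4: Bob.
Distance 5: Mona, Pia — contains Pia.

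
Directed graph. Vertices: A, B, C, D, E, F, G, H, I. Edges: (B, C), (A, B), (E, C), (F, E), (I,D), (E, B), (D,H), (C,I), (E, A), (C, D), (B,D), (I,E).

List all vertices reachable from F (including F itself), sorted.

Start at F.
Its neighbours: E.
Then their neighbours: A, B, C.
Then next layer: D, I.
Then next layer: H.
Nothing further is reachable.

A, B, C, D, E, F, H, I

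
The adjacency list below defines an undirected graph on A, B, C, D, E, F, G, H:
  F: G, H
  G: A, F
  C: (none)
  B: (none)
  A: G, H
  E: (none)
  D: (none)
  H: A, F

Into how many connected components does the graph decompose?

5

From A: component {A, F, G, H}.
From B: component {B}.
From C: component {C}.
From D: component {D}.
From E: component {E}.
That's 5 components.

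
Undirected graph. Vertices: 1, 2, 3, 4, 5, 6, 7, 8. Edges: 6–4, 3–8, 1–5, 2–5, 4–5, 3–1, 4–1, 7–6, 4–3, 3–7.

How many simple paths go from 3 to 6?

3–1–4–6
3–1–5–4–6
3–4–6
3–7–6

4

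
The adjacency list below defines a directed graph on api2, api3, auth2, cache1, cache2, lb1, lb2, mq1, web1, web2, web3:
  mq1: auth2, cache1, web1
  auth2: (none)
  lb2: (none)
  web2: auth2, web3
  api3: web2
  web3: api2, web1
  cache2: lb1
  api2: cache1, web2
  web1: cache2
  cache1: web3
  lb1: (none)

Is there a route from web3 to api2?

Explore from web3.
Distance 1: reach api2, web1.
Found api2.

Yes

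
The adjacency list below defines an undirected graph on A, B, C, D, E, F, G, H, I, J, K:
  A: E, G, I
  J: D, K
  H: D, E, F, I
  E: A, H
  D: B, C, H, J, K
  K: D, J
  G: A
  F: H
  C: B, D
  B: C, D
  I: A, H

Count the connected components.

From A: component {A, B, C, D, E, F, G, H, I, J, K}.
That's 1 component.

1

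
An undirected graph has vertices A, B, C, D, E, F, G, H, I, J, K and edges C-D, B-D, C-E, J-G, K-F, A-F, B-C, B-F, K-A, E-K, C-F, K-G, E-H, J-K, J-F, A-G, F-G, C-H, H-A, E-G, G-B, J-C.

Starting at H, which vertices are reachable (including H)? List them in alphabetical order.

Start at H.
Its neighbours: A, C, E.
Then their neighbours: B, D, F, G, J, K.
Nothing further is reachable.

A, B, C, D, E, F, G, H, J, K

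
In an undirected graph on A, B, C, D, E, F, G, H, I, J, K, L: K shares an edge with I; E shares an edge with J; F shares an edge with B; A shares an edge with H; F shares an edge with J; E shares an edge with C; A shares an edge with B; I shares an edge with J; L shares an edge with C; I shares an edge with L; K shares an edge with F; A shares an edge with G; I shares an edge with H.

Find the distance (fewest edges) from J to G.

Distance 0: J.
Distance 1: E, F, I.
Distance 2: B, C, H, K, L.
Distance 3: A.
Distance 4: G — contains G.

4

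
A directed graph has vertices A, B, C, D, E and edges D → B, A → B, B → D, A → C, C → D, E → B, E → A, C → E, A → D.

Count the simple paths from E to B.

4

E→A→B
E→A→C→D→B
E→A→D→B
E→B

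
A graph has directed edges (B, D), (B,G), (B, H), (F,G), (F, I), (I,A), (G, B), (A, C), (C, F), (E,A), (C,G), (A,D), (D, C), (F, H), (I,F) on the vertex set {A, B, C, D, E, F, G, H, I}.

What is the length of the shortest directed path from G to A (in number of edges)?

6

Distance 0: G.
Distance 1: B.
Distance 2: D, H.
Distance 3: C.
Distance 4: F.
Distance 5: I.
Distance 6: A — contains A.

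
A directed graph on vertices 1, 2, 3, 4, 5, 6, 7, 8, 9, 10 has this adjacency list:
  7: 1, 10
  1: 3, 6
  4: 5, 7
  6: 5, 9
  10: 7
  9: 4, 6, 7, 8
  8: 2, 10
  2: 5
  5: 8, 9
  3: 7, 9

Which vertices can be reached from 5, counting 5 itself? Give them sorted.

Start at 5.
Its neighbours: 8, 9.
Then their neighbours: 2, 4, 6, 7, 10.
Then next layer: 1.
Then next layer: 3.
Every vertex is now reached.

1, 2, 3, 4, 5, 6, 7, 8, 9, 10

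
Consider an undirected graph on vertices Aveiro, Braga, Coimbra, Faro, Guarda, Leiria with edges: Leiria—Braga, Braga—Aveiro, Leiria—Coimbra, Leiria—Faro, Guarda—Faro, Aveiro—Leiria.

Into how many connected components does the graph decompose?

1

From Aveiro: component {Aveiro, Braga, Coimbra, Faro, Guarda, Leiria}.
That's 1 component.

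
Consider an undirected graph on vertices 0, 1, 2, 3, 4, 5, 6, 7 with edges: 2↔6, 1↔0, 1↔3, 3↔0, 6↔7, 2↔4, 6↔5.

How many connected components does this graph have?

From 0: component {0, 1, 3}.
From 2: component {2, 4, 5, 6, 7}.
That's 2 components.

2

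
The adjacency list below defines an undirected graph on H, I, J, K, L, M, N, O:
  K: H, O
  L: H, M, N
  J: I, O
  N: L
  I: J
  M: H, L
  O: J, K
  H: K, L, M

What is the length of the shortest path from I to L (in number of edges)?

Distance 0: I.
Distance 1: J.
Distance 2: O.
Distance 3: K.
Distance 4: H.
Distance 5: L, M — contains L.

5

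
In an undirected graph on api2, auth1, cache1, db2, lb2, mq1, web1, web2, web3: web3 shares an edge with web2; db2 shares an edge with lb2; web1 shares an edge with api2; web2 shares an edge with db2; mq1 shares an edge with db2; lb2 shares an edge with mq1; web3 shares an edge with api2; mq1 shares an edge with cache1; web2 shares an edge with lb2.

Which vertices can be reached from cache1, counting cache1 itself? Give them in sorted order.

api2, cache1, db2, lb2, mq1, web1, web2, web3

Start at cache1.
Its neighbours: mq1.
Then their neighbours: db2, lb2.
Then next layer: web2.
Then next layer: web3.
Then next layer: api2.
Then next layer: web1.
Nothing further is reachable.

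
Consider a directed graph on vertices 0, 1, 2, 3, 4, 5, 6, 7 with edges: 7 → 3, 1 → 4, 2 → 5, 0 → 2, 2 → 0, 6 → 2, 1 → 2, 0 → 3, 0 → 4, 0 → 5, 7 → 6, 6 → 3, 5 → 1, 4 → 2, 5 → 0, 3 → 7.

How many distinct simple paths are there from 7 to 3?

4

7→3
7→6→2→0→3
7→6→2→5→0→3
7→6→3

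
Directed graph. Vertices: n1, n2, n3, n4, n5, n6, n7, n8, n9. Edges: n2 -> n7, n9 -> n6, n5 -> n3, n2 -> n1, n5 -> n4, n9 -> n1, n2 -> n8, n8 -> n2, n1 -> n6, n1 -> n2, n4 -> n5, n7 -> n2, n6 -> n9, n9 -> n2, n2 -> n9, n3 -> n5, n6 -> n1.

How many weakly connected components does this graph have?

From n1: component {n1, n2, n6, n7, n8, n9}.
From n3: component {n3, n4, n5}.
That's 2 components.

2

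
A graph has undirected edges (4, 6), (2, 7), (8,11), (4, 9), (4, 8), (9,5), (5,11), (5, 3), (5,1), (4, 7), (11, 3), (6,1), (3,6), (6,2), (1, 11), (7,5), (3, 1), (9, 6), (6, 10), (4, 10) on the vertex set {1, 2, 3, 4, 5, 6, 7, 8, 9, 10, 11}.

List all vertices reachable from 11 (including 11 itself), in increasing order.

1, 2, 3, 4, 5, 6, 7, 8, 9, 10, 11

Start at 11.
Its neighbours: 1, 3, 5, 8.
Then their neighbours: 4, 6, 7, 9.
Then next layer: 2, 10.
Every vertex is now reached.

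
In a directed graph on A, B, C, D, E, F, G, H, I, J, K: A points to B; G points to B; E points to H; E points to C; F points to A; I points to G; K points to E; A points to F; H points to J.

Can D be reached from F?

No

Explore from F.
Distance 1: reach A.
Distance 2: reach B.
The search from F is exhausted; no directed path reaches D.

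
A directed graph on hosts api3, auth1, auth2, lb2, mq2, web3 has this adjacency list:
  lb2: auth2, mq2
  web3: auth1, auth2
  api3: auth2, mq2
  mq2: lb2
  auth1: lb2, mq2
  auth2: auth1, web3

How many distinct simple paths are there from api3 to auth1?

4

api3→auth2→auth1
api3→auth2→web3→auth1
api3→mq2→lb2→auth2→auth1
api3→mq2→lb2→auth2→web3→auth1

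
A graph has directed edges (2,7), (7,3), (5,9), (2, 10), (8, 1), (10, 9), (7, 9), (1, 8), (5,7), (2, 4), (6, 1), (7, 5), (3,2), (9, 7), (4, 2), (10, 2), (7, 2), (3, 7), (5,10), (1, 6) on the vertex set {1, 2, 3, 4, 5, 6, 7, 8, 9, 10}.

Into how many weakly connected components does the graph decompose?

From 1: component {1, 6, 8}.
From 2: component {2, 3, 4, 5, 7, 9, 10}.
That's 2 components.

2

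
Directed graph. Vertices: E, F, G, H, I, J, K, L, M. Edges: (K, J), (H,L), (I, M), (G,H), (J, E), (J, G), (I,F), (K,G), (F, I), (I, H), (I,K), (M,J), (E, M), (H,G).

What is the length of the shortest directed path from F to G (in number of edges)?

Distance 0: F.
Distance 1: I.
Distance 2: H, K, M.
Distance 3: G, J, L — contains G.

3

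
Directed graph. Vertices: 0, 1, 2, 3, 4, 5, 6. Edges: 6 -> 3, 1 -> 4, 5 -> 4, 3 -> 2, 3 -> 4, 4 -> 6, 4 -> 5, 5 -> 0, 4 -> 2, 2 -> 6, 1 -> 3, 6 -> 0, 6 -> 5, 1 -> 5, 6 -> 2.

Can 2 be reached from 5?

Yes

Explore from 5.
Distance 1: reach 0, 4.
Distance 2: reach 2, 6.
Found 2.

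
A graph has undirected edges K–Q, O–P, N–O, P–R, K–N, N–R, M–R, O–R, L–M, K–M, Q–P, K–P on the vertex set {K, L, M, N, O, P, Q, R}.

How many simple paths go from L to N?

L–M–K–N
L–M–K–P–O–N
L–M–K–P–O–R–N
L–M–K–P–R–N
L–M–K–P–R–O–N
L–M–K–Q–P–O–N
L–M–K–Q–P–O–R–N
L–M–K–Q–P–R–N
... and 8 more.

16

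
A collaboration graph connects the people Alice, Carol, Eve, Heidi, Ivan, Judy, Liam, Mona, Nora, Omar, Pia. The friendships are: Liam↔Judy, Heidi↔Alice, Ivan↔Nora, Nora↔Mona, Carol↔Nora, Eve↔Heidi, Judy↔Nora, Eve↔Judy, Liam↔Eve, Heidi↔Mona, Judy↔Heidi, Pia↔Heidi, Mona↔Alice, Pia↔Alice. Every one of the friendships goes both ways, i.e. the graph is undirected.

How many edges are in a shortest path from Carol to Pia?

Distance 0: Carol.
Distance 1: Nora.
Distance 2: Ivan, Judy, Mona.
Distance 3: Alice, Eve, Heidi, Liam.
Distance 4: Pia — contains Pia.

4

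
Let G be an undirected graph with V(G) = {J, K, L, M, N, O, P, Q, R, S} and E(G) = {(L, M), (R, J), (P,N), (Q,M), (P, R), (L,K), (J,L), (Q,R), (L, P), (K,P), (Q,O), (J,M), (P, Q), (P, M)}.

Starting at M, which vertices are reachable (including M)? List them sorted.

J, K, L, M, N, O, P, Q, R

Start at M.
Its neighbours: J, L, P, Q.
Then their neighbours: K, N, O, R.
Nothing further is reachable.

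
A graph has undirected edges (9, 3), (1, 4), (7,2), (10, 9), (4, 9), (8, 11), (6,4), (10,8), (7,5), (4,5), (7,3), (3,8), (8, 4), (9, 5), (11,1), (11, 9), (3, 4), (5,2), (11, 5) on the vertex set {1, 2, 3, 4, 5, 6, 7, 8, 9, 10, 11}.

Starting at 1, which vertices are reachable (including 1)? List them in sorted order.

Start at 1.
Its neighbours: 4, 11.
Then their neighbours: 3, 5, 6, 8, 9.
Then next layer: 2, 7, 10.
Every vertex is now reached.

1, 2, 3, 4, 5, 6, 7, 8, 9, 10, 11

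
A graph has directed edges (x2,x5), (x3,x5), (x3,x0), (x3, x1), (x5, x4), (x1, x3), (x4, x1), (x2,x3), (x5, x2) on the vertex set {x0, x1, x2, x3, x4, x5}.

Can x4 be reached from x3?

Explore from x3.
Distance 1: reach x0, x1, x5.
Distance 2: reach x2, x4.
Found x4.

Yes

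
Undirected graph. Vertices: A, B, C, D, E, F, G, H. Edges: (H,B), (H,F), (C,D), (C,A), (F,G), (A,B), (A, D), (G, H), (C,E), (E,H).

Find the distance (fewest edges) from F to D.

Distance 0: F.
Distance 1: G, H.
Distance 2: B, E.
Distance 3: A, C.
Distance 4: D — contains D.

4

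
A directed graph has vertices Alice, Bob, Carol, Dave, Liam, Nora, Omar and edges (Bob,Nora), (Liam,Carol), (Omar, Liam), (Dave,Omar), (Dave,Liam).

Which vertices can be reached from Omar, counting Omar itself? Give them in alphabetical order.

Carol, Liam, Omar

Start at Omar.
Its neighbours: Liam.
Then their neighbours: Carol.
Nothing further is reachable.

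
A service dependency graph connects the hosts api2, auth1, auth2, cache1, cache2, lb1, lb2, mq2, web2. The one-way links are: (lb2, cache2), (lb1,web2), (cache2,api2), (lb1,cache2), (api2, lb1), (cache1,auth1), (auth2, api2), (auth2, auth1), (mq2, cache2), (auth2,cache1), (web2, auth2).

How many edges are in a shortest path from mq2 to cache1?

6

Distance 0: mq2.
Distance 1: cache2.
Distance 2: api2.
Distance 3: lb1.
Distance 4: web2.
Distance 5: auth2.
Distance 6: auth1, cache1 — contains cache1.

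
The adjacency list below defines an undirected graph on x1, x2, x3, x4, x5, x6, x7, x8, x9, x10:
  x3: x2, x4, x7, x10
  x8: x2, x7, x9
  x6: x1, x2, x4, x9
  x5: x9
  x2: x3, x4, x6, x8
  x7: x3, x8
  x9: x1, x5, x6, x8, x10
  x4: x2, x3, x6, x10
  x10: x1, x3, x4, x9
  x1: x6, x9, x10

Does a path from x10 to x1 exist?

Yes

Explore from x10.
Distance 1: reach x1, x3, x4, x9.
Found x1.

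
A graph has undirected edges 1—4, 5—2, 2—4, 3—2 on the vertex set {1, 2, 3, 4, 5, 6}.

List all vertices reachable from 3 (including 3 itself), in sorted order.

Start at 3.
Its neighbours: 2.
Then their neighbours: 4, 5.
Then next layer: 1.
Nothing further is reachable.

1, 2, 3, 4, 5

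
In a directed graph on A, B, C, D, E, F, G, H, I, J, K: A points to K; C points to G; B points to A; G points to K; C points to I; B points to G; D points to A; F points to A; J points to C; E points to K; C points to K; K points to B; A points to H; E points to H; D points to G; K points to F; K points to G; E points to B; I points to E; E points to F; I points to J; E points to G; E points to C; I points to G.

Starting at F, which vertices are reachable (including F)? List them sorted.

Start at F.
Its neighbours: A.
Then their neighbours: H, K.
Then next layer: B, G.
Nothing further is reachable.

A, B, F, G, H, K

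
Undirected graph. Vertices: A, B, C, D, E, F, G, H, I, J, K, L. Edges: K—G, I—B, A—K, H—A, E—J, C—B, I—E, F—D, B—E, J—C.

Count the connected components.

4

From A: component {A, G, H, K}.
From B: component {B, C, E, I, J}.
From D: component {D, F}.
From L: component {L}.
That's 4 components.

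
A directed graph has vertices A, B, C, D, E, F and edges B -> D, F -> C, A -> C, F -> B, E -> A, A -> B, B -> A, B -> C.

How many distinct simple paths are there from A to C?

2

A→B→C
A→C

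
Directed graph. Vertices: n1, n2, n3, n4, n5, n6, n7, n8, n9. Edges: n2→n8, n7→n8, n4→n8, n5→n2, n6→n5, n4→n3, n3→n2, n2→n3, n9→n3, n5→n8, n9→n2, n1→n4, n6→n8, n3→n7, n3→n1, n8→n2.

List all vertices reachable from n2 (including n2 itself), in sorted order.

n1, n2, n3, n4, n7, n8

Start at n2.
Its neighbours: n3, n8.
Then their neighbours: n1, n7.
Then next layer: n4.
Nothing further is reachable.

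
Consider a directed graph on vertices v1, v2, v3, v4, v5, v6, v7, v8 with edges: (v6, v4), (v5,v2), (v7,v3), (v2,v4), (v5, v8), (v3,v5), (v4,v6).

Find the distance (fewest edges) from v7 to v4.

4

Distance 0: v7.
Distance 1: v3.
Distance 2: v5.
Distance 3: v2, v8.
Distance 4: v4 — contains v4.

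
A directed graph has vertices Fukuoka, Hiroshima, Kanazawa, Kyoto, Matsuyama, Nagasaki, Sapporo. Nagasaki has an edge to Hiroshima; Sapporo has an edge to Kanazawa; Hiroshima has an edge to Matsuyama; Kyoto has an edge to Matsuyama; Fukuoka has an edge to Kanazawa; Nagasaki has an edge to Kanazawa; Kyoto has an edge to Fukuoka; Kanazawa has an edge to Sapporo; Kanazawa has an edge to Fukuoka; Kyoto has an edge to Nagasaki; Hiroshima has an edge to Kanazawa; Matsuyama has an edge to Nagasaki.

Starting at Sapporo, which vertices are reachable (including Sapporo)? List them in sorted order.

Start at Sapporo.
Its neighbours: Kanazawa.
Then their neighbours: Fukuoka.
Nothing further is reachable.

Fukuoka, Kanazawa, Sapporo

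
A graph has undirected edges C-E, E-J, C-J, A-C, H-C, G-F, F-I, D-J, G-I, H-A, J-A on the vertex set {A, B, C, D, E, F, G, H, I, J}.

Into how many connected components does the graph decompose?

3

From A: component {A, C, D, E, H, J}.
From B: component {B}.
From F: component {F, G, I}.
That's 3 components.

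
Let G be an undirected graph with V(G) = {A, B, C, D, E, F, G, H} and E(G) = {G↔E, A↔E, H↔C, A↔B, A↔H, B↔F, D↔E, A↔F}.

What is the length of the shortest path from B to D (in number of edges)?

Distance 0: B.
Distance 1: A, F.
Distance 2: E, H.
Distance 3: C, D, G — contains D.

3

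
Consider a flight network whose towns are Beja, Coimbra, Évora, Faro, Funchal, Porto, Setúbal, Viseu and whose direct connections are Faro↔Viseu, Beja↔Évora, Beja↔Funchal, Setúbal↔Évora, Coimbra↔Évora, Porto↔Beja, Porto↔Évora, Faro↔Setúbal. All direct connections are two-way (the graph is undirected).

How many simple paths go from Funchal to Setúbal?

Funchal–Beja–Évora–Setúbal
Funchal–Beja–Porto–Évora–Setúbal

2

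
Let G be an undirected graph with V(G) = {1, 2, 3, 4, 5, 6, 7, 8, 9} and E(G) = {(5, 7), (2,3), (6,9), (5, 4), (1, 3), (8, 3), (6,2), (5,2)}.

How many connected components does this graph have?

1

From 1: component {1, 2, 3, 4, 5, 6, 7, 8, 9}.
That's 1 component.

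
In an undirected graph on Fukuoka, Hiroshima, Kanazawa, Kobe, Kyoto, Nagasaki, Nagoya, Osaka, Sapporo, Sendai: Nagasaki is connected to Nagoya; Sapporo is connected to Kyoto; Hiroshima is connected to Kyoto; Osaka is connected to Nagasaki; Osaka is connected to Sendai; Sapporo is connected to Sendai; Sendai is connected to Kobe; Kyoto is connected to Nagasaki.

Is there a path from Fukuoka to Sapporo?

Fukuoka has no edges, so nothing is reachable from it.

No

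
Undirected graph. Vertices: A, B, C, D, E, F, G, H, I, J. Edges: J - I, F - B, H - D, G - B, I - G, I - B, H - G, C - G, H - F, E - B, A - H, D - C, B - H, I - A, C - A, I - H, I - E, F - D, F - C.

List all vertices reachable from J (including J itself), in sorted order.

A, B, C, D, E, F, G, H, I, J

Start at J.
Its neighbours: I.
Then their neighbours: A, B, E, G, H.
Then next layer: C, D, F.
Every vertex is now reached.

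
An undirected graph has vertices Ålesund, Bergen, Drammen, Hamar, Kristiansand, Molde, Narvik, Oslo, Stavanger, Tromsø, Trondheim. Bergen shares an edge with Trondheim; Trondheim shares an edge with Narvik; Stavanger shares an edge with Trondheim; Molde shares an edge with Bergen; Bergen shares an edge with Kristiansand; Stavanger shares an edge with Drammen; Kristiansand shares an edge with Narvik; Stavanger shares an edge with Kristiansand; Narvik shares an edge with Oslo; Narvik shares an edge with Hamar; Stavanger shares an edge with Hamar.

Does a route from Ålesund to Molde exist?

No

Ålesund has no edges, so nothing is reachable from it.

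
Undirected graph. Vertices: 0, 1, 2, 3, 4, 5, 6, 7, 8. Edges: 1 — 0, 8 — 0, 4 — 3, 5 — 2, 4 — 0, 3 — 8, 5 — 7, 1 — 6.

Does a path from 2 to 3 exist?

No

Explore from 2.
Distance 1: reach 5.
Distance 2: reach 7.
The search is exhausted without reaching 3; it lies in a different component.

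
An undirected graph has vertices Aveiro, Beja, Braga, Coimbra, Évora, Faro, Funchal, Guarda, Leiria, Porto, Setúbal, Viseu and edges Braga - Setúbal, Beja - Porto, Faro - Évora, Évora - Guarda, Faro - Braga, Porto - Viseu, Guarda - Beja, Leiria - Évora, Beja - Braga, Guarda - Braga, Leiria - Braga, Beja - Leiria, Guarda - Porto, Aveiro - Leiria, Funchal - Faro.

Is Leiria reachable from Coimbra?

No

Coimbra has no edges, so nothing is reachable from it.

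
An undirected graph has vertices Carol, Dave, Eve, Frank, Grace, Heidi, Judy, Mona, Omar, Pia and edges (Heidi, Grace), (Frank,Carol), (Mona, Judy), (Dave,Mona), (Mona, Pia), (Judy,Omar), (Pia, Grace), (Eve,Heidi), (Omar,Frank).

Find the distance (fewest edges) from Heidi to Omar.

Distance 0: Heidi.
Distance 1: Eve, Grace.
Distance 2: Pia.
Distance 3: Mona.
Distance 4: Dave, Judy.
Distance 5: Omar — contains Omar.

5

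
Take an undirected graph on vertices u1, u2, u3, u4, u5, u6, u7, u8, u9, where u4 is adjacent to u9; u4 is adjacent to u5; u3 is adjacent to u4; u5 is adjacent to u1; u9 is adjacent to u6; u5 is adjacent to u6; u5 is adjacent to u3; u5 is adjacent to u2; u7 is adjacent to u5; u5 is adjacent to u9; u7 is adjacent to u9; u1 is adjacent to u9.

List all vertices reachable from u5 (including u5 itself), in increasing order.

u1, u2, u3, u4, u5, u6, u7, u9

Start at u5.
Its neighbours: u1, u2, u3, u4, u6, u7, u9.
Nothing further is reachable.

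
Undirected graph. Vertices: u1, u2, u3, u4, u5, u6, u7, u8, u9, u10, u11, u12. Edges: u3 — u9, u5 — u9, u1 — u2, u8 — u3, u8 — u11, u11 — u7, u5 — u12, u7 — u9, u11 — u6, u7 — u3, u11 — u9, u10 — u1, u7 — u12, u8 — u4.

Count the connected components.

2

From u1: component {u1, u2, u10}.
From u3: component {u3, u4, u5, u6, u7, u8, u9, u11, u12}.
That's 2 components.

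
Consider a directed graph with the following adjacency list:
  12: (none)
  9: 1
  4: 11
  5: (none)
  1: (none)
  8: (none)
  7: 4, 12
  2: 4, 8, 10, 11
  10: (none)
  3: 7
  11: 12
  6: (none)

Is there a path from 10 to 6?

10 has no outgoing edges, so nothing is reachable from it.

No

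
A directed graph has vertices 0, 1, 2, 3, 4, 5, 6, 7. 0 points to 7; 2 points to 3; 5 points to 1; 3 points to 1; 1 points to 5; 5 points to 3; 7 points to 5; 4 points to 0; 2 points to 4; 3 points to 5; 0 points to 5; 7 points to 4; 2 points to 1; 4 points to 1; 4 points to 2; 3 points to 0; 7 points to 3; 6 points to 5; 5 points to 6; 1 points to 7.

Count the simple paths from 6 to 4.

3

6→5→1→7→4
6→5→3→0→7→4
6→5→3→1→7→4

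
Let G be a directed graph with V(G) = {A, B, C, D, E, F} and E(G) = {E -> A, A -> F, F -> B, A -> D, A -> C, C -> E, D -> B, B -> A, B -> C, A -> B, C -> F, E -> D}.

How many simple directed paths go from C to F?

C→E→A→F
C→E→D→B→A→F
C→F

3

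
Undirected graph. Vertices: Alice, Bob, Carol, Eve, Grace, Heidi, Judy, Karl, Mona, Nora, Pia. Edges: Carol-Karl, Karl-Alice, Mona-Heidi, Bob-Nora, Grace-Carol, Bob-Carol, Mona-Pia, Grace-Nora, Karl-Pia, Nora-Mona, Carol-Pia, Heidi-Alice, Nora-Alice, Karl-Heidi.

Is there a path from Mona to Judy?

Explore from Mona.
Distance 1: reach Heidi, Nora, Pia.
Distance 2: reach Alice, Bob, Carol, Grace, Karl.
The search is exhausted without reaching Judy; it lies in a different component.

No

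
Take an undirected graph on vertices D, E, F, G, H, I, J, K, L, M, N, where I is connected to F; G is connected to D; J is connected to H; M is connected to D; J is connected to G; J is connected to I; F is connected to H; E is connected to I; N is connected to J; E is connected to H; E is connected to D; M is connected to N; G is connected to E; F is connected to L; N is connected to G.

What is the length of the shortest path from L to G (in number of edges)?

4

Distance 0: L.
Distance 1: F.
Distance 2: H, I.
Distance 3: E, J.
Distance 4: D, G, N — contains G.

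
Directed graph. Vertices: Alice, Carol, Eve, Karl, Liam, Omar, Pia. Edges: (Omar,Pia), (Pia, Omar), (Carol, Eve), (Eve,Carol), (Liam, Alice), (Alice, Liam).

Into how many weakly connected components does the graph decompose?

From Alice: component {Alice, Liam}.
From Carol: component {Carol, Eve}.
From Karl: component {Karl}.
From Omar: component {Omar, Pia}.
That's 4 components.

4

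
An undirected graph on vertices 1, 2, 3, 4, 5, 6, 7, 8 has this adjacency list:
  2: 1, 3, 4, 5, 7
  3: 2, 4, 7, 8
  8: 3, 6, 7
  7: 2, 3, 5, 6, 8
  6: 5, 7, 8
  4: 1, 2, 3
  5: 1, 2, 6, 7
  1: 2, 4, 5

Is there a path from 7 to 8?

Explore from 7.
Distance 1: reach 2, 3, 5, 6, 8.
Found 8.

Yes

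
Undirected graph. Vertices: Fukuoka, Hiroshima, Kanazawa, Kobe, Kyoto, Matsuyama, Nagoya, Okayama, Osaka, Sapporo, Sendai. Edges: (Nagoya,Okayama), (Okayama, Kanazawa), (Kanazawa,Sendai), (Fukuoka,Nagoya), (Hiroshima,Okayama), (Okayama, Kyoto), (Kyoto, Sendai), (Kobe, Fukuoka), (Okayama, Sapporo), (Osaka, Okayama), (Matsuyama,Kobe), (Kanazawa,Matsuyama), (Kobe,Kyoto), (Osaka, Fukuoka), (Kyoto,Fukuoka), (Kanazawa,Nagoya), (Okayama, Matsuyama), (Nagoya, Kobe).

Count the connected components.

1

From Fukuoka: component {Fukuoka, Hiroshima, Kanazawa, Kobe, Kyoto, Matsuyama, Nagoya, Okayama, Osaka, Sapporo, Sendai}.
That's 1 component.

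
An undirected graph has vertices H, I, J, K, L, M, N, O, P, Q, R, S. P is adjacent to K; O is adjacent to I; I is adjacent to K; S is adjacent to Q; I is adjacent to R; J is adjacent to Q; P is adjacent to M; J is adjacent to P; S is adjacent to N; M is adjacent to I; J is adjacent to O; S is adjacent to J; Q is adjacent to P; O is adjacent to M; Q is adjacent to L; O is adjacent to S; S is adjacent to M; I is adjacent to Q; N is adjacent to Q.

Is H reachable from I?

No

Explore from I.
Distance 1: reach K, M, O, Q, R.
Distance 2: reach J, L, N, P, S.
The search is exhausted without reaching H; it lies in a different component.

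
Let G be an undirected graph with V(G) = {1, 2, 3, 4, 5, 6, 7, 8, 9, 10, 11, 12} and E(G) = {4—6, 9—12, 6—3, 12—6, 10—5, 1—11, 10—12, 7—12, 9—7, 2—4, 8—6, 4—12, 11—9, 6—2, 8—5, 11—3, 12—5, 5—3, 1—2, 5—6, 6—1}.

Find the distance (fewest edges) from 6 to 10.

Distance 0: 6.
Distance 1: 1, 2, 3, 4, 5, 8, 12.
Distance 2: 7, 9, 10, 11 — contains 10.

2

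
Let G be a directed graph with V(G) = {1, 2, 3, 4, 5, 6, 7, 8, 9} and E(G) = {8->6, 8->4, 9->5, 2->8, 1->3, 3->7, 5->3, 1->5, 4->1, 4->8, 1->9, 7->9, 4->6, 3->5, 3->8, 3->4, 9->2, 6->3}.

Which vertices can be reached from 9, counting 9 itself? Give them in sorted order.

Start at 9.
Its neighbours: 2, 5.
Then their neighbours: 3, 8.
Then next layer: 4, 6, 7.
Then next layer: 1.
Every vertex is now reached.

1, 2, 3, 4, 5, 6, 7, 8, 9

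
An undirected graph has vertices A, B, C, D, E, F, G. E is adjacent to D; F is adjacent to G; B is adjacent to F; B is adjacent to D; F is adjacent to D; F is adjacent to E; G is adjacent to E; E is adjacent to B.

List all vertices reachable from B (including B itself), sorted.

B, D, E, F, G

Start at B.
Its neighbours: D, E, F.
Then their neighbours: G.
Nothing further is reachable.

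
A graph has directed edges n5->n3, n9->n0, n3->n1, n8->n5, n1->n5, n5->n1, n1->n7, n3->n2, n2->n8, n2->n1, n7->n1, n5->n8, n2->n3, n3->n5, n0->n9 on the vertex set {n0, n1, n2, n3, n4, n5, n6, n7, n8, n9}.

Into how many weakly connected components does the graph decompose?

4

From n0: component {n0, n9}.
From n1: component {n1, n2, n3, n5, n7, n8}.
From n4: component {n4}.
From n6: component {n6}.
That's 4 components.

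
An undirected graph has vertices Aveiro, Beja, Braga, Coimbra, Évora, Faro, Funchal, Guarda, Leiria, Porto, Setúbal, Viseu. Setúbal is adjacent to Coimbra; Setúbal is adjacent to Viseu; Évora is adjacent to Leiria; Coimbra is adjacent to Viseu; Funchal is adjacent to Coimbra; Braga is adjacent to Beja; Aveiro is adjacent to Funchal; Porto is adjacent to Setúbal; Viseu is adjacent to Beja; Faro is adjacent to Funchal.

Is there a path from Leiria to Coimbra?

Explore from Leiria.
Distance 1: reach Évora.
The search is exhausted without reaching Coimbra; it lies in a different component.

No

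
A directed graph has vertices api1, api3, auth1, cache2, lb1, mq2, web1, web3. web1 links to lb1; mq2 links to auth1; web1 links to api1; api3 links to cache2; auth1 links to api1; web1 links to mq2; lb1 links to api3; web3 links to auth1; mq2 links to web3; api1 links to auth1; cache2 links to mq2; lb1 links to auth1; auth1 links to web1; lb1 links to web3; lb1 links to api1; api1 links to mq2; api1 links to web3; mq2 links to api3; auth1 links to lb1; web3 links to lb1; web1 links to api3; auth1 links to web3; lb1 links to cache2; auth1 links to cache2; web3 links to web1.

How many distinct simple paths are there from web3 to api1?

20

web3→auth1→api1
web3→auth1→lb1→api1
web3→auth1→web1→api1
web3→auth1→web1→lb1→api1
web3→lb1→api1
web3→lb1→api3→cache2→mq2→auth1→api1
web3→lb1→api3→cache2→mq2→auth1→web1→api1
web3→lb1→auth1→api1
... and 12 more.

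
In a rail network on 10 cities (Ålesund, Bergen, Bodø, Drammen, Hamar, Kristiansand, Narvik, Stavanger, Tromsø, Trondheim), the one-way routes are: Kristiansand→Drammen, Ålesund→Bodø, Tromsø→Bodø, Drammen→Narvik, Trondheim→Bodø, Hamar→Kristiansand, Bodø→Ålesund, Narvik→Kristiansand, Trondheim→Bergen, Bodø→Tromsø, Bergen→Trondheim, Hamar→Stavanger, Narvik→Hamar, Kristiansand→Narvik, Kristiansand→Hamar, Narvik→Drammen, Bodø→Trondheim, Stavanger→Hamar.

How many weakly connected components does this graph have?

From Ålesund: component {Ålesund, Bergen, Bodø, Tromsø, Trondheim}.
From Drammen: component {Drammen, Hamar, Kristiansand, Narvik, Stavanger}.
That's 2 components.

2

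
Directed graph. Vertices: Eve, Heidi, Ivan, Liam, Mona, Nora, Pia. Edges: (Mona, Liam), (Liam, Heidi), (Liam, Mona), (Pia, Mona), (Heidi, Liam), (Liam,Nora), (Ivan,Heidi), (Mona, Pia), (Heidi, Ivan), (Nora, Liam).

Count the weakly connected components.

From Eve: component {Eve}.
From Heidi: component {Heidi, Ivan, Liam, Mona, Nora, Pia}.
That's 2 components.

2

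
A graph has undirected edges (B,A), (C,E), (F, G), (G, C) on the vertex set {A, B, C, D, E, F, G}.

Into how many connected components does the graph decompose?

From A: component {A, B}.
From C: component {C, E, F, G}.
From D: component {D}.
That's 3 components.

3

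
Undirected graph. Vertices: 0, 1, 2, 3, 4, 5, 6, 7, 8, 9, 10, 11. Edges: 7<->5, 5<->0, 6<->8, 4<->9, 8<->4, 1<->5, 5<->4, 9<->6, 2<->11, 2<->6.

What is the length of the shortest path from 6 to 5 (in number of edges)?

3

Distance 0: 6.
Distance 1: 2, 8, 9.
Distance 2: 4, 11.
Distance 3: 5 — contains 5.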